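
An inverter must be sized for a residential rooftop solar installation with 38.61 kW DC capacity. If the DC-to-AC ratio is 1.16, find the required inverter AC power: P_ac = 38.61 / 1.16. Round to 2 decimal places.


The inverter AC capacity is determined by the DC/AC ratio.
Given: P_dc = 38.61 kW, DC/AC ratio = 1.16
P_ac = P_dc / ratio = 38.61 / 1.16
P_ac = 33.28 kW

33.28


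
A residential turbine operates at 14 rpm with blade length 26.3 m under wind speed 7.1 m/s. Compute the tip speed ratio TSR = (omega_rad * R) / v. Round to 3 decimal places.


Convert rotational speed to rad/s:
  omega = 14 * 2 * pi / 60 = 1.4661 rad/s
Compute tip speed:
  v_tip = omega * R = 1.4661 * 26.3 = 38.558 m/s
Tip speed ratio:
  TSR = v_tip / v_wind = 38.558 / 7.1 = 5.431

5.431


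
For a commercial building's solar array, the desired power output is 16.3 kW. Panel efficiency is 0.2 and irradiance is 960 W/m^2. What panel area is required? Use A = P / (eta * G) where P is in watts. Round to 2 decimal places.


Convert target power to watts: P = 16.3 * 1000 = 16300.0 W
Compute denominator: eta * G = 0.2 * 960 = 192.0
Required area A = P / (eta * G) = 16300.0 / 192.0
A = 84.90 m^2

84.90


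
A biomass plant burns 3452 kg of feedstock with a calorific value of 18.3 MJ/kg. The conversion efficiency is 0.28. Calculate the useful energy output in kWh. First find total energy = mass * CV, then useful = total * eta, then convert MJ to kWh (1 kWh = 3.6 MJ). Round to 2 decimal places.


Total energy = mass * CV = 3452 * 18.3 = 63171.6 MJ
Useful energy = total * eta = 63171.6 * 0.28 = 17688.05 MJ
Convert to kWh: 17688.05 / 3.6
Useful energy = 4913.35 kWh

4913.35


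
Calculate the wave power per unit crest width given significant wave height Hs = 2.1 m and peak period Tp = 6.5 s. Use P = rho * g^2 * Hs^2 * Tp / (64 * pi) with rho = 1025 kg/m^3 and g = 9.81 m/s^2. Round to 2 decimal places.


Apply wave power formula:
  g^2 = 9.81^2 = 96.2361
  Hs^2 = 2.1^2 = 4.41
  Numerator = rho * g^2 * Hs^2 * Tp = 1025 * 96.2361 * 4.41 * 6.5 = 2827573.0
  Denominator = 64 * pi = 201.0619
  P = 2827573.0 / 201.0619 = 14063.19 W/m

14063.19


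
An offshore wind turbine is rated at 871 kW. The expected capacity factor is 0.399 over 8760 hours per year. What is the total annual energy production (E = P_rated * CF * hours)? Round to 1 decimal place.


Annual energy = rated_kW * capacity_factor * hours_per_year
Given: P_rated = 871 kW, CF = 0.399, hours = 8760
E = 871 * 0.399 * 8760
E = 3044354.0 kWh

3044354.0


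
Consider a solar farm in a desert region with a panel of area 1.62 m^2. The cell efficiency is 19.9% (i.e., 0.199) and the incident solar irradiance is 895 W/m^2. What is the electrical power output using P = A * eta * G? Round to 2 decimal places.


Use the solar power formula P = A * eta * G.
Given: A = 1.62 m^2, eta = 0.199, G = 895 W/m^2
P = 1.62 * 0.199 * 895
P = 288.53 W

288.53


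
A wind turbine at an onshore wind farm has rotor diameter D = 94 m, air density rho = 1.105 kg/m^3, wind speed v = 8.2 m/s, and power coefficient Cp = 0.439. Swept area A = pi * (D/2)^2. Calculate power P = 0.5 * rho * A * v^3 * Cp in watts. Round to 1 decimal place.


Step 1 -- Compute swept area:
  A = pi * (D/2)^2 = pi * (94/2)^2 = 6939.78 m^2
Step 2 -- Apply wind power equation:
  P = 0.5 * rho * A * v^3 * Cp
  v^3 = 8.2^3 = 551.368
  P = 0.5 * 1.105 * 6939.78 * 551.368 * 0.439
  P = 928076.9 W

928076.9


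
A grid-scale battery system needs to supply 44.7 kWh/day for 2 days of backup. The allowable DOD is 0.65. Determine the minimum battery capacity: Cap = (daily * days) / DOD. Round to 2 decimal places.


Total energy needed = daily * days = 44.7 * 2 = 89.4 kWh
Account for depth of discharge:
  Cap = total_energy / DOD = 89.4 / 0.65
  Cap = 137.54 kWh

137.54


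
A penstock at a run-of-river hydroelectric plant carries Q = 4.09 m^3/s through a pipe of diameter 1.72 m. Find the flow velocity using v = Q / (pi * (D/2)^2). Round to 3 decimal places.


Compute pipe cross-sectional area:
  A = pi * (D/2)^2 = pi * (1.72/2)^2 = 2.3235 m^2
Calculate velocity:
  v = Q / A = 4.09 / 2.3235
  v = 1.760 m/s

1.760


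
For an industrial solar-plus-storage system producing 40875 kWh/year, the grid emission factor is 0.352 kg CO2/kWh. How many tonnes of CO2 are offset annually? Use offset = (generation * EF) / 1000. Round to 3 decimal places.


CO2 offset in kg = generation * emission_factor
CO2 offset = 40875 * 0.352 = 14388.0 kg
Convert to tonnes:
  CO2 offset = 14388.0 / 1000 = 14.388 tonnes

14.388


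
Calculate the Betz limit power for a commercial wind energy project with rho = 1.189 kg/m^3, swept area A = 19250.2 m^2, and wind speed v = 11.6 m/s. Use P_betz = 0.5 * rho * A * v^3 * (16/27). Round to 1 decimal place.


The Betz coefficient Cp_max = 16/27 = 0.5926
v^3 = 11.6^3 = 1560.896
P_betz = 0.5 * rho * A * v^3 * Cp_max
P_betz = 0.5 * 1.189 * 19250.2 * 1560.896 * 0.5926
P_betz = 10585644.2 W

10585644.2


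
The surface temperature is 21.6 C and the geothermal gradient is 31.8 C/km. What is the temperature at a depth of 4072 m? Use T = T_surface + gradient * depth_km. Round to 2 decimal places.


Convert depth to km: 4072 / 1000 = 4.072 km
Temperature increase = gradient * depth_km = 31.8 * 4.072 = 129.49 C
Temperature at depth = T_surface + delta_T = 21.6 + 129.49
T = 151.09 C

151.09


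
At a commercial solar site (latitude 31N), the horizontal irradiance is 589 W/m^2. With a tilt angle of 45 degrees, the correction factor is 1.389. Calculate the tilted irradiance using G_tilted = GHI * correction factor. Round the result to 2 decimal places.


Identify the given values:
  GHI = 589 W/m^2, tilt correction factor = 1.389
Apply the formula G_tilted = GHI * factor:
  G_tilted = 589 * 1.389
  G_tilted = 818.12 W/m^2

818.12


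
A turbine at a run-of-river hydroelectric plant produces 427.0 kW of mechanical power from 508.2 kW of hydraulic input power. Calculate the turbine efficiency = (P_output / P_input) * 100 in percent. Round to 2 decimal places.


Turbine efficiency = (output power / input power) * 100
eta = (427.0 / 508.2) * 100
eta = 84.02%

84.02


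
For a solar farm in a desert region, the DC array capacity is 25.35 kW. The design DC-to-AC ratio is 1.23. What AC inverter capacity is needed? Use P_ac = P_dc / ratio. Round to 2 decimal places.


The inverter AC capacity is determined by the DC/AC ratio.
Given: P_dc = 25.35 kW, DC/AC ratio = 1.23
P_ac = P_dc / ratio = 25.35 / 1.23
P_ac = 20.61 kW

20.61


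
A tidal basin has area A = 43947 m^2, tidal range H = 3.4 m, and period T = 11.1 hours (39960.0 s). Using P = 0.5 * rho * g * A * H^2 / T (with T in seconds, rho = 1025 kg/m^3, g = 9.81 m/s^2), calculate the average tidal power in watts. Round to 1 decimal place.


Convert period to seconds: T = 11.1 * 3600 = 39960.0 s
H^2 = 3.4^2 = 11.56
P = 0.5 * rho * g * A * H^2 / T
P = 0.5 * 1025 * 9.81 * 43947 * 11.56 / 39960.0
P = 63918.2 W

63918.2


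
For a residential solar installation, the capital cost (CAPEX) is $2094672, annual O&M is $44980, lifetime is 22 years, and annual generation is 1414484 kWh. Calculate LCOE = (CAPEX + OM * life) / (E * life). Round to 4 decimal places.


Total cost = CAPEX + OM * lifetime = 2094672 + 44980 * 22 = 2094672 + 989560 = 3084232
Total generation = annual * lifetime = 1414484 * 22 = 31118648 kWh
LCOE = 3084232 / 31118648
LCOE = 0.0991 $/kWh

0.0991


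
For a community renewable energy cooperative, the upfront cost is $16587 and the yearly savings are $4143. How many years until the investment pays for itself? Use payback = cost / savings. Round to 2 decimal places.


Simple payback period = initial cost / annual savings
Payback = 16587 / 4143
Payback = 4.00 years

4.00


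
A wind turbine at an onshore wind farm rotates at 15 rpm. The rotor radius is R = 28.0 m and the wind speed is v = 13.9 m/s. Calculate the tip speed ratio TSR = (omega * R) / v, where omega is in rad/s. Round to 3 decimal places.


Convert rotational speed to rad/s:
  omega = 15 * 2 * pi / 60 = 1.5708 rad/s
Compute tip speed:
  v_tip = omega * R = 1.5708 * 28.0 = 43.982 m/s
Tip speed ratio:
  TSR = v_tip / v_wind = 43.982 / 13.9 = 3.164

3.164


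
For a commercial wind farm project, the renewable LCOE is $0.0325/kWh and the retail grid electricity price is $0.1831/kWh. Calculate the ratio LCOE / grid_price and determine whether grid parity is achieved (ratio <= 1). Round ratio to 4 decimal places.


Compare LCOE to grid price:
  LCOE = $0.0325/kWh, Grid price = $0.1831/kWh
  Ratio = LCOE / grid_price = 0.0325 / 0.1831 = 0.1775
  Grid parity achieved (ratio <= 1)? yes

0.1775


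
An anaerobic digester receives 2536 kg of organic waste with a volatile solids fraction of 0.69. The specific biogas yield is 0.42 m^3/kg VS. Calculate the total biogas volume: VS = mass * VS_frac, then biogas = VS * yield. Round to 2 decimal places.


Compute volatile solids:
  VS = mass * VS_fraction = 2536 * 0.69 = 1749.84 kg
Calculate biogas volume:
  Biogas = VS * specific_yield = 1749.84 * 0.42
  Biogas = 734.93 m^3

734.93


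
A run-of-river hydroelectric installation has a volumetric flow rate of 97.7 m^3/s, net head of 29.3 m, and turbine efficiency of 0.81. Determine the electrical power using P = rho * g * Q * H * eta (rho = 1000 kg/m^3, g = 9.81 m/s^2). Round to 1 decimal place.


Apply the hydropower formula P = rho * g * Q * H * eta
rho * g = 1000 * 9.81 = 9810.0
P = 9810.0 * 97.7 * 29.3 * 0.81
P = 22746585.3 W

22746585.3


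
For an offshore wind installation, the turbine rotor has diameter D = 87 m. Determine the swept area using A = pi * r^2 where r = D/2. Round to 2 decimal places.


Compute the rotor radius:
  r = D / 2 = 87 / 2 = 43.5 m
Calculate swept area:
  A = pi * r^2 = pi * 43.5^2
  A = 5944.68 m^2

5944.68


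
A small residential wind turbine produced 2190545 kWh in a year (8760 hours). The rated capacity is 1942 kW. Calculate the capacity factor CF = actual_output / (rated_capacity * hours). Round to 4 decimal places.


Capacity factor = actual output / maximum possible output
Maximum possible = rated * hours = 1942 * 8760 = 17011920 kWh
CF = 2190545 / 17011920
CF = 0.1288

0.1288


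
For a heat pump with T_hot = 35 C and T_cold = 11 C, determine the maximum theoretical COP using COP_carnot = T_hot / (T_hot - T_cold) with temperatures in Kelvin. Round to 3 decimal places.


Convert to Kelvin:
  T_hot = 35 + 273.15 = 308.15 K
  T_cold = 11 + 273.15 = 284.15 K
Apply Carnot COP formula:
  COP = T_hot_K / (T_hot_K - T_cold_K) = 308.15 / 24.0
  COP = 12.840

12.840


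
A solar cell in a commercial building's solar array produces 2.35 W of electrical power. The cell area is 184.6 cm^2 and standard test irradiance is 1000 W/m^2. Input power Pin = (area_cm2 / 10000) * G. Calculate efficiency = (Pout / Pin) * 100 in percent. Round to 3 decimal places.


First compute the input power:
  Pin = area_cm2 / 10000 * G = 184.6 / 10000 * 1000 = 18.46 W
Then compute efficiency:
  Efficiency = (Pout / Pin) * 100 = (2.35 / 18.46) * 100
  Efficiency = 12.730%

12.730


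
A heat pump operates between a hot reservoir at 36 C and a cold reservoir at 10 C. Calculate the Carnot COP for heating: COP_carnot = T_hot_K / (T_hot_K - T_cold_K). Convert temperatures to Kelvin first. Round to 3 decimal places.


Convert to Kelvin:
  T_hot = 36 + 273.15 = 309.15 K
  T_cold = 10 + 273.15 = 283.15 K
Apply Carnot COP formula:
  COP = T_hot_K / (T_hot_K - T_cold_K) = 309.15 / 26.0
  COP = 11.890

11.890


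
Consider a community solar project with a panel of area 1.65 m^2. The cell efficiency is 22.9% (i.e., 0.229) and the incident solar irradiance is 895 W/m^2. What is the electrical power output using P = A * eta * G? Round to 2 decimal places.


Use the solar power formula P = A * eta * G.
Given: A = 1.65 m^2, eta = 0.229, G = 895 W/m^2
P = 1.65 * 0.229 * 895
P = 338.18 W

338.18


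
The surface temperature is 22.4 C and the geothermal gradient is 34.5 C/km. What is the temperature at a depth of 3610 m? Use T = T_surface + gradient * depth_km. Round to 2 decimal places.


Convert depth to km: 3610 / 1000 = 3.61 km
Temperature increase = gradient * depth_km = 34.5 * 3.61 = 124.55 C
Temperature at depth = T_surface + delta_T = 22.4 + 124.55
T = 146.95 C

146.95


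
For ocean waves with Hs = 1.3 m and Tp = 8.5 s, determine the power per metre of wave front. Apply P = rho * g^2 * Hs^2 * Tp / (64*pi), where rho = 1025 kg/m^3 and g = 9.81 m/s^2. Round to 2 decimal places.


Apply wave power formula:
  g^2 = 9.81^2 = 96.2361
  Hs^2 = 1.3^2 = 1.69
  Numerator = rho * g^2 * Hs^2 * Tp = 1025 * 96.2361 * 1.69 * 8.5 = 1416992.37
  Denominator = 64 * pi = 201.0619
  P = 1416992.37 / 201.0619 = 7047.54 W/m

7047.54


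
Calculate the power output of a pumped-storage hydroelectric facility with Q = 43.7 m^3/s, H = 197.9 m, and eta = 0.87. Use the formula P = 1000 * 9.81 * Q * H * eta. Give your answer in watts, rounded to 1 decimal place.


Apply the hydropower formula P = rho * g * Q * H * eta
rho * g = 1000 * 9.81 = 9810.0
P = 9810.0 * 43.7 * 197.9 * 0.87
P = 73810048.6 W

73810048.6


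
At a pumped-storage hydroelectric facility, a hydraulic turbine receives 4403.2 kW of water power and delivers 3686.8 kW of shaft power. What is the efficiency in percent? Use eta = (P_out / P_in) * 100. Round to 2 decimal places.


Turbine efficiency = (output power / input power) * 100
eta = (3686.8 / 4403.2) * 100
eta = 83.73%

83.73


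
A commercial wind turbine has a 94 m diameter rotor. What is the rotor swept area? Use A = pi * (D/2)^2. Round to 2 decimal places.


Compute the rotor radius:
  r = D / 2 = 94 / 2 = 47.0 m
Calculate swept area:
  A = pi * r^2 = pi * 47.0^2
  A = 6939.78 m^2

6939.78


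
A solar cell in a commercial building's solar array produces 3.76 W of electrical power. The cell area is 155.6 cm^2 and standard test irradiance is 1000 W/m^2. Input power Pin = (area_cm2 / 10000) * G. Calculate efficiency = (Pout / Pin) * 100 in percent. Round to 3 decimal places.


First compute the input power:
  Pin = area_cm2 / 10000 * G = 155.6 / 10000 * 1000 = 15.56 W
Then compute efficiency:
  Efficiency = (Pout / Pin) * 100 = (3.76 / 15.56) * 100
  Efficiency = 24.165%

24.165


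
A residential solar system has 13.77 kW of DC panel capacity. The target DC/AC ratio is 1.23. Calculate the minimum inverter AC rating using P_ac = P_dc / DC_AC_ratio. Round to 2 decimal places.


The inverter AC capacity is determined by the DC/AC ratio.
Given: P_dc = 13.77 kW, DC/AC ratio = 1.23
P_ac = P_dc / ratio = 13.77 / 1.23
P_ac = 11.20 kW

11.20


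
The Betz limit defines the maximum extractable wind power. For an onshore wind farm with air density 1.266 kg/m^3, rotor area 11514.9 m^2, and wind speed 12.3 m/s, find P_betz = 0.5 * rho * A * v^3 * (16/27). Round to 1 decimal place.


The Betz coefficient Cp_max = 16/27 = 0.5926
v^3 = 12.3^3 = 1860.867
P_betz = 0.5 * rho * A * v^3 * Cp_max
P_betz = 0.5 * 1.266 * 11514.9 * 1860.867 * 0.5926
P_betz = 8037767.4 W

8037767.4


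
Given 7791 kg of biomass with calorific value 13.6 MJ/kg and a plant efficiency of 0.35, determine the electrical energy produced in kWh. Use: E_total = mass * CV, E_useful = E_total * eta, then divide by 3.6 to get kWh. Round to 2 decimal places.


Total energy = mass * CV = 7791 * 13.6 = 105957.6 MJ
Useful energy = total * eta = 105957.6 * 0.35 = 37085.16 MJ
Convert to kWh: 37085.16 / 3.6
Useful energy = 10301.43 kWh

10301.43


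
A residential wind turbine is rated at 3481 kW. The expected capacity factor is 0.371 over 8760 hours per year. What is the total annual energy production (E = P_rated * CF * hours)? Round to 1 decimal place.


Annual energy = rated_kW * capacity_factor * hours_per_year
Given: P_rated = 3481 kW, CF = 0.371, hours = 8760
E = 3481 * 0.371 * 8760
E = 11313110.8 kWh

11313110.8


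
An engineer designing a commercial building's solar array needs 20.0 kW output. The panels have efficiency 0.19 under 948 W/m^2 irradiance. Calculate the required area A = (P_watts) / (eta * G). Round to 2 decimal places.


Convert target power to watts: P = 20.0 * 1000 = 20000.0 W
Compute denominator: eta * G = 0.19 * 948 = 180.12
Required area A = P / (eta * G) = 20000.0 / 180.12
A = 111.04 m^2

111.04


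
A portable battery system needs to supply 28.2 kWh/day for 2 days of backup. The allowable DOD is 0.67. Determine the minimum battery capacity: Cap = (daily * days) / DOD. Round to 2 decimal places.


Total energy needed = daily * days = 28.2 * 2 = 56.4 kWh
Account for depth of discharge:
  Cap = total_energy / DOD = 56.4 / 0.67
  Cap = 84.18 kWh

84.18


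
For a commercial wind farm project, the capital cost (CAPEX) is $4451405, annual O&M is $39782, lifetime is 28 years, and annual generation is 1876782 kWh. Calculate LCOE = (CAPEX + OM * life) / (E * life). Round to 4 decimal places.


Total cost = CAPEX + OM * lifetime = 4451405 + 39782 * 28 = 4451405 + 1113896 = 5565301
Total generation = annual * lifetime = 1876782 * 28 = 52549896 kWh
LCOE = 5565301 / 52549896
LCOE = 0.1059 $/kWh

0.1059


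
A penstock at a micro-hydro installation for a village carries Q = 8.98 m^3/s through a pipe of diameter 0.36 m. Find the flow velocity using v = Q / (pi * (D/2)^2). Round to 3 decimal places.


Compute pipe cross-sectional area:
  A = pi * (D/2)^2 = pi * (0.36/2)^2 = 0.1018 m^2
Calculate velocity:
  v = Q / A = 8.98 / 0.1018
  v = 88.223 m/s

88.223


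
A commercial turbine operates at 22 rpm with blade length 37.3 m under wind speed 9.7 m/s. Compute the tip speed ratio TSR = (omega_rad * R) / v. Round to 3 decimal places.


Convert rotational speed to rad/s:
  omega = 22 * 2 * pi / 60 = 2.3038 rad/s
Compute tip speed:
  v_tip = omega * R = 2.3038 * 37.3 = 85.933 m/s
Tip speed ratio:
  TSR = v_tip / v_wind = 85.933 / 9.7 = 8.859

8.859


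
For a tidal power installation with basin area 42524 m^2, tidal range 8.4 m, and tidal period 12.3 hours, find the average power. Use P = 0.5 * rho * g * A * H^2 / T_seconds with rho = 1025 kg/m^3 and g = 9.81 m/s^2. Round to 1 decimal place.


Convert period to seconds: T = 12.3 * 3600 = 44280.0 s
H^2 = 8.4^2 = 70.56
P = 0.5 * rho * g * A * H^2 / T
P = 0.5 * 1025 * 9.81 * 42524 * 70.56 / 44280.0
P = 340681.0 W

340681.0


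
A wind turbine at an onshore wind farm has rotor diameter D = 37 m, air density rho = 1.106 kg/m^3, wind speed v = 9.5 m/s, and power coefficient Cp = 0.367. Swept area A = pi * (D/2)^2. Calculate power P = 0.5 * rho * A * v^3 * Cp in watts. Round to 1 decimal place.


Step 1 -- Compute swept area:
  A = pi * (D/2)^2 = pi * (37/2)^2 = 1075.21 m^2
Step 2 -- Apply wind power equation:
  P = 0.5 * rho * A * v^3 * Cp
  v^3 = 9.5^3 = 857.375
  P = 0.5 * 1.106 * 1075.21 * 857.375 * 0.367
  P = 187092.1 W

187092.1


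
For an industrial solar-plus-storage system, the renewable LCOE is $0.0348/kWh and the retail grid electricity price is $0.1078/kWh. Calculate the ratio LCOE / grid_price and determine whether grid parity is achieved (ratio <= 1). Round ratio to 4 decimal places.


Compare LCOE to grid price:
  LCOE = $0.0348/kWh, Grid price = $0.1078/kWh
  Ratio = LCOE / grid_price = 0.0348 / 0.1078 = 0.3228
  Grid parity achieved (ratio <= 1)? yes

0.3228


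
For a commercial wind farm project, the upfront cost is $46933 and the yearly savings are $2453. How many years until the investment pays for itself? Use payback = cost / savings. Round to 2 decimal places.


Simple payback period = initial cost / annual savings
Payback = 46933 / 2453
Payback = 19.13 years

19.13


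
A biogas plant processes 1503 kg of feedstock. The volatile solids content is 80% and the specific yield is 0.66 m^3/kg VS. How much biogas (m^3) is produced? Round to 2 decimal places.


Compute volatile solids:
  VS = mass * VS_fraction = 1503 * 0.8 = 1202.4 kg
Calculate biogas volume:
  Biogas = VS * specific_yield = 1202.4 * 0.66
  Biogas = 793.58 m^3

793.58


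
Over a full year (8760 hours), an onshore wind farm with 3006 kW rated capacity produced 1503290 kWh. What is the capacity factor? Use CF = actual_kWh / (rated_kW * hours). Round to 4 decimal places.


Capacity factor = actual output / maximum possible output
Maximum possible = rated * hours = 3006 * 8760 = 26332560 kWh
CF = 1503290 / 26332560
CF = 0.0571

0.0571


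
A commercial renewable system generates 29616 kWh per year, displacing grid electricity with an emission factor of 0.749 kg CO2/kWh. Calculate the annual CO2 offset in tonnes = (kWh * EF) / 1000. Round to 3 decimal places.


CO2 offset in kg = generation * emission_factor
CO2 offset = 29616 * 0.749 = 22182.38 kg
Convert to tonnes:
  CO2 offset = 22182.38 / 1000 = 22.182 tonnes

22.182


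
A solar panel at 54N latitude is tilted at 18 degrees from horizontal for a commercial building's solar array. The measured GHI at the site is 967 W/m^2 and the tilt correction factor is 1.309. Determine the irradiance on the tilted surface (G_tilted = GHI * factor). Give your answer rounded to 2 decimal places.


Identify the given values:
  GHI = 967 W/m^2, tilt correction factor = 1.309
Apply the formula G_tilted = GHI * factor:
  G_tilted = 967 * 1.309
  G_tilted = 1265.80 W/m^2

1265.80


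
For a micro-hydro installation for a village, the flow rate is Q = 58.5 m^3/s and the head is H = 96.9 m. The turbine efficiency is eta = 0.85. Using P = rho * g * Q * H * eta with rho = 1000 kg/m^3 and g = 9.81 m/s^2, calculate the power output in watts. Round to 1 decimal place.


Apply the hydropower formula P = rho * g * Q * H * eta
rho * g = 1000 * 9.81 = 9810.0
P = 9810.0 * 58.5 * 96.9 * 0.85
P = 47268038.0 W

47268038.0


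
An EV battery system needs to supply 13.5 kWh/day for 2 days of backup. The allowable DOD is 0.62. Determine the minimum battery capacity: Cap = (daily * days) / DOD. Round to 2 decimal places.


Total energy needed = daily * days = 13.5 * 2 = 27.0 kWh
Account for depth of discharge:
  Cap = total_energy / DOD = 27.0 / 0.62
  Cap = 43.55 kWh

43.55


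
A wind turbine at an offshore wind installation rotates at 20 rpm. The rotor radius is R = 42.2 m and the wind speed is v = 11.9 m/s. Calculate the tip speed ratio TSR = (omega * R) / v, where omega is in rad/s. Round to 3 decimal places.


Convert rotational speed to rad/s:
  omega = 20 * 2 * pi / 60 = 2.0944 rad/s
Compute tip speed:
  v_tip = omega * R = 2.0944 * 42.2 = 88.383 m/s
Tip speed ratio:
  TSR = v_tip / v_wind = 88.383 / 11.9 = 7.427

7.427


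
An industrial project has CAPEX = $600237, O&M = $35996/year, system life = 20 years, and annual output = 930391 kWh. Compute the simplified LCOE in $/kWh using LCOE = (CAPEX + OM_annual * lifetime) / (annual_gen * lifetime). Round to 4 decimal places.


Total cost = CAPEX + OM * lifetime = 600237 + 35996 * 20 = 600237 + 719920 = 1320157
Total generation = annual * lifetime = 930391 * 20 = 18607820 kWh
LCOE = 1320157 / 18607820
LCOE = 0.0709 $/kWh

0.0709


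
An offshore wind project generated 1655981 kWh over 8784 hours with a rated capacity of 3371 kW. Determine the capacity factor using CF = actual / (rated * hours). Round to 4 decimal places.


Capacity factor = actual output / maximum possible output
Maximum possible = rated * hours = 3371 * 8784 = 29610864 kWh
CF = 1655981 / 29610864
CF = 0.0559

0.0559


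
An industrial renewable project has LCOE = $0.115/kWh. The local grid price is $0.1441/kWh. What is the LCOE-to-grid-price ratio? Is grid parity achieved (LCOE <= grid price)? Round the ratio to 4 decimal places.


Compare LCOE to grid price:
  LCOE = $0.115/kWh, Grid price = $0.1441/kWh
  Ratio = LCOE / grid_price = 0.115 / 0.1441 = 0.7981
  Grid parity achieved (ratio <= 1)? yes

0.7981


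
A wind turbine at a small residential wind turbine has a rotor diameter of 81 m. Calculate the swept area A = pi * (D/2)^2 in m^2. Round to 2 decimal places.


Compute the rotor radius:
  r = D / 2 = 81 / 2 = 40.5 m
Calculate swept area:
  A = pi * r^2 = pi * 40.5^2
  A = 5153.00 m^2

5153.00


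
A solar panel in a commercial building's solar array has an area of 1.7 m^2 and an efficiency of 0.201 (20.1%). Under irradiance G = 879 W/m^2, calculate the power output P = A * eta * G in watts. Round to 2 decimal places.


Use the solar power formula P = A * eta * G.
Given: A = 1.7 m^2, eta = 0.201, G = 879 W/m^2
P = 1.7 * 0.201 * 879
P = 300.35 W

300.35


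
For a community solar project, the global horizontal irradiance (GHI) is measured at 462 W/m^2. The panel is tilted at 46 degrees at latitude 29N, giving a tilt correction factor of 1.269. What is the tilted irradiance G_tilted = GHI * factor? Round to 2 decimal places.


Identify the given values:
  GHI = 462 W/m^2, tilt correction factor = 1.269
Apply the formula G_tilted = GHI * factor:
  G_tilted = 462 * 1.269
  G_tilted = 586.28 W/m^2

586.28


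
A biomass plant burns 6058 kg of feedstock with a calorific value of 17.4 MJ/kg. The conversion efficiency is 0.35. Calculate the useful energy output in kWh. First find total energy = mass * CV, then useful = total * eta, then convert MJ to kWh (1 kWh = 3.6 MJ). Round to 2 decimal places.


Total energy = mass * CV = 6058 * 17.4 = 105409.2 MJ
Useful energy = total * eta = 105409.2 * 0.35 = 36893.22 MJ
Convert to kWh: 36893.22 / 3.6
Useful energy = 10248.12 kWh

10248.12


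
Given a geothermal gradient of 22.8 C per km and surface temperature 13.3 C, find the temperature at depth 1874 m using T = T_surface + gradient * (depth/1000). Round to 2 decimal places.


Convert depth to km: 1874 / 1000 = 1.874 km
Temperature increase = gradient * depth_km = 22.8 * 1.874 = 42.73 C
Temperature at depth = T_surface + delta_T = 13.3 + 42.73
T = 56.03 C

56.03


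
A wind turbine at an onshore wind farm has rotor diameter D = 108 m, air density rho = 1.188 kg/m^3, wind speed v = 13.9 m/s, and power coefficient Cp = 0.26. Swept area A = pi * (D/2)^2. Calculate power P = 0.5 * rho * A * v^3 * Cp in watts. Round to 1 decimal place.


Step 1 -- Compute swept area:
  A = pi * (D/2)^2 = pi * (108/2)^2 = 9160.88 m^2
Step 2 -- Apply wind power equation:
  P = 0.5 * rho * A * v^3 * Cp
  v^3 = 13.9^3 = 2685.619
  P = 0.5 * 1.188 * 9160.88 * 2685.619 * 0.26
  P = 3799632.4 W

3799632.4


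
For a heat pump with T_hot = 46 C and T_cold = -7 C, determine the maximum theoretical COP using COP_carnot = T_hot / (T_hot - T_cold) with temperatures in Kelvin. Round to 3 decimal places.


Convert to Kelvin:
  T_hot = 46 + 273.15 = 319.15 K
  T_cold = -7 + 273.15 = 266.15 K
Apply Carnot COP formula:
  COP = T_hot_K / (T_hot_K - T_cold_K) = 319.15 / 53.0
  COP = 6.022

6.022


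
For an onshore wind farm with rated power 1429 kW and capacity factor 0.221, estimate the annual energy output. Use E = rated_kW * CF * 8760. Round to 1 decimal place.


Annual energy = rated_kW * capacity_factor * hours_per_year
Given: P_rated = 1429 kW, CF = 0.221, hours = 8760
E = 1429 * 0.221 * 8760
E = 2766486.8 kWh

2766486.8


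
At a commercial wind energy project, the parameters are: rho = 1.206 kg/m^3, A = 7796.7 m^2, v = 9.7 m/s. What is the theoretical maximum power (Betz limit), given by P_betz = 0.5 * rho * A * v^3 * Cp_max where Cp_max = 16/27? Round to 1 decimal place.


The Betz coefficient Cp_max = 16/27 = 0.5926
v^3 = 9.7^3 = 912.673
P_betz = 0.5 * rho * A * v^3 * Cp_max
P_betz = 0.5 * 1.206 * 7796.7 * 912.673 * 0.5926
P_betz = 2542726.0 W

2542726.0


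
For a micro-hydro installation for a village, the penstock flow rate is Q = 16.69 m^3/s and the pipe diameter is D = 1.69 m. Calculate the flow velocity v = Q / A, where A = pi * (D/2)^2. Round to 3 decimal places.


Compute pipe cross-sectional area:
  A = pi * (D/2)^2 = pi * (1.69/2)^2 = 2.2432 m^2
Calculate velocity:
  v = Q / A = 16.69 / 2.2432
  v = 7.440 m/s

7.440


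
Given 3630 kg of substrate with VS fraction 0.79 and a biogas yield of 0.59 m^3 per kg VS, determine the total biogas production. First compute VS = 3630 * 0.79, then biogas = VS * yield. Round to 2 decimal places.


Compute volatile solids:
  VS = mass * VS_fraction = 3630 * 0.79 = 2867.7 kg
Calculate biogas volume:
  Biogas = VS * specific_yield = 2867.7 * 0.59
  Biogas = 1691.94 m^3

1691.94


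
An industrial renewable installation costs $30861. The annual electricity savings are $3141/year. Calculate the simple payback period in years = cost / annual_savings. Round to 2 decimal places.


Simple payback period = initial cost / annual savings
Payback = 30861 / 3141
Payback = 9.83 years

9.83


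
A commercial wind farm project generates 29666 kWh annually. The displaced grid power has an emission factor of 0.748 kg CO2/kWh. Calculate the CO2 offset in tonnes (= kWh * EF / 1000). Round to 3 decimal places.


CO2 offset in kg = generation * emission_factor
CO2 offset = 29666 * 0.748 = 22190.17 kg
Convert to tonnes:
  CO2 offset = 22190.17 / 1000 = 22.190 tonnes

22.190


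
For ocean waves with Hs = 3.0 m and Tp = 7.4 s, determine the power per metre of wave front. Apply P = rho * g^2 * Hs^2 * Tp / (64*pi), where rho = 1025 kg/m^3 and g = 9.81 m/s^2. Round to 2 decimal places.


Apply wave power formula:
  g^2 = 9.81^2 = 96.2361
  Hs^2 = 3.0^2 = 9.0
  Numerator = rho * g^2 * Hs^2 * Tp = 1025 * 96.2361 * 9.0 * 7.4 = 6569557.37
  Denominator = 64 * pi = 201.0619
  P = 6569557.37 / 201.0619 = 32674.30 W/m

32674.30


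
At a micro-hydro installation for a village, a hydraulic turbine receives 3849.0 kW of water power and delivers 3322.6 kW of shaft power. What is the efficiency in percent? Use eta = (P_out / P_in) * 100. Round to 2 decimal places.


Turbine efficiency = (output power / input power) * 100
eta = (3322.6 / 3849.0) * 100
eta = 86.32%

86.32


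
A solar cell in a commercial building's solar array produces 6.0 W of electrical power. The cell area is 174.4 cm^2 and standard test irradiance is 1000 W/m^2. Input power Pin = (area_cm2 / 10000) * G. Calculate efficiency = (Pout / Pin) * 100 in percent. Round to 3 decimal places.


First compute the input power:
  Pin = area_cm2 / 10000 * G = 174.4 / 10000 * 1000 = 17.44 W
Then compute efficiency:
  Efficiency = (Pout / Pin) * 100 = (6.0 / 17.44) * 100
  Efficiency = 34.404%

34.404


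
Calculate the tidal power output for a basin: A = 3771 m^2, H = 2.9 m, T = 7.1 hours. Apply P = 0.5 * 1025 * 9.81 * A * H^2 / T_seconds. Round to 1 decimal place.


Convert period to seconds: T = 7.1 * 3600 = 25560.0 s
H^2 = 2.9^2 = 8.41
P = 0.5 * rho * g * A * H^2 / T
P = 0.5 * 1025 * 9.81 * 3771 * 8.41 / 25560.0
P = 6238.1 W

6238.1


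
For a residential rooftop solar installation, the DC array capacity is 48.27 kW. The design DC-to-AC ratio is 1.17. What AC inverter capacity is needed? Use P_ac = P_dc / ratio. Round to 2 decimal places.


The inverter AC capacity is determined by the DC/AC ratio.
Given: P_dc = 48.27 kW, DC/AC ratio = 1.17
P_ac = P_dc / ratio = 48.27 / 1.17
P_ac = 41.26 kW

41.26


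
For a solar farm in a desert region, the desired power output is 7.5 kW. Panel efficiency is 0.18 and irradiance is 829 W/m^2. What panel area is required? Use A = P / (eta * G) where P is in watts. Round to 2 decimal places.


Convert target power to watts: P = 7.5 * 1000 = 7500.0 W
Compute denominator: eta * G = 0.18 * 829 = 149.22
Required area A = P / (eta * G) = 7500.0 / 149.22
A = 50.26 m^2

50.26


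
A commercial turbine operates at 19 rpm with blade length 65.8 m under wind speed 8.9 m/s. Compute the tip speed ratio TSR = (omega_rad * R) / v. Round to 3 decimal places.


Convert rotational speed to rad/s:
  omega = 19 * 2 * pi / 60 = 1.9897 rad/s
Compute tip speed:
  v_tip = omega * R = 1.9897 * 65.8 = 130.921 m/s
Tip speed ratio:
  TSR = v_tip / v_wind = 130.921 / 8.9 = 14.710

14.710


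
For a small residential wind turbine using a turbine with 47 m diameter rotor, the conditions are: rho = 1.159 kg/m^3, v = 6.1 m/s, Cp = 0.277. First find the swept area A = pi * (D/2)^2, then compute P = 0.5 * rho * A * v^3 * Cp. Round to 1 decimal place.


Step 1 -- Compute swept area:
  A = pi * (D/2)^2 = pi * (47/2)^2 = 1734.94 m^2
Step 2 -- Apply wind power equation:
  P = 0.5 * rho * A * v^3 * Cp
  v^3 = 6.1^3 = 226.981
  P = 0.5 * 1.159 * 1734.94 * 226.981 * 0.277
  P = 63213.3 W

63213.3


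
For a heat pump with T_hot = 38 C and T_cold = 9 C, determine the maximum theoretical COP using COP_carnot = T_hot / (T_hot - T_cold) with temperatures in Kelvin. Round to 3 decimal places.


Convert to Kelvin:
  T_hot = 38 + 273.15 = 311.15 K
  T_cold = 9 + 273.15 = 282.15 K
Apply Carnot COP formula:
  COP = T_hot_K / (T_hot_K - T_cold_K) = 311.15 / 29.0
  COP = 10.729

10.729


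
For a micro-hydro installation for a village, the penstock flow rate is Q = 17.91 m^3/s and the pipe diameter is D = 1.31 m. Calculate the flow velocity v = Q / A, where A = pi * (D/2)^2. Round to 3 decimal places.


Compute pipe cross-sectional area:
  A = pi * (D/2)^2 = pi * (1.31/2)^2 = 1.3478 m^2
Calculate velocity:
  v = Q / A = 17.91 / 1.3478
  v = 13.288 m/s

13.288


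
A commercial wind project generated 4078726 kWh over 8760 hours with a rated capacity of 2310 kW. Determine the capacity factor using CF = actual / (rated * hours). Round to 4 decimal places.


Capacity factor = actual output / maximum possible output
Maximum possible = rated * hours = 2310 * 8760 = 20235600 kWh
CF = 4078726 / 20235600
CF = 0.2016

0.2016


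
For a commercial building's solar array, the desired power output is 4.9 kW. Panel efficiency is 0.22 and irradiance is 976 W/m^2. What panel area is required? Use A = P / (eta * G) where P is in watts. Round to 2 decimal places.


Convert target power to watts: P = 4.9 * 1000 = 4900.0 W
Compute denominator: eta * G = 0.22 * 976 = 214.72
Required area A = P / (eta * G) = 4900.0 / 214.72
A = 22.82 m^2

22.82


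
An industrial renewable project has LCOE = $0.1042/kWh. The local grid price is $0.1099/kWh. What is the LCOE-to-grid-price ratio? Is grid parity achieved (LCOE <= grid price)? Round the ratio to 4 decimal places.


Compare LCOE to grid price:
  LCOE = $0.1042/kWh, Grid price = $0.1099/kWh
  Ratio = LCOE / grid_price = 0.1042 / 0.1099 = 0.9481
  Grid parity achieved (ratio <= 1)? yes

0.9481


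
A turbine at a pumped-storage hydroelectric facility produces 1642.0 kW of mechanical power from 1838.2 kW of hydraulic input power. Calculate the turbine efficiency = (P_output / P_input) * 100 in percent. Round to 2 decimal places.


Turbine efficiency = (output power / input power) * 100
eta = (1642.0 / 1838.2) * 100
eta = 89.33%

89.33


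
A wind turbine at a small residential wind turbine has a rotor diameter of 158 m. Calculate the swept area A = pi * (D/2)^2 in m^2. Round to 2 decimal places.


Compute the rotor radius:
  r = D / 2 = 158 / 2 = 79.0 m
Calculate swept area:
  A = pi * r^2 = pi * 79.0^2
  A = 19606.68 m^2

19606.68


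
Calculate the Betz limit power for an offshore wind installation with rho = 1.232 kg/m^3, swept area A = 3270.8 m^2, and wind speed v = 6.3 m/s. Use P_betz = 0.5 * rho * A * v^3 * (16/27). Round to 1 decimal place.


The Betz coefficient Cp_max = 16/27 = 0.5926
v^3 = 6.3^3 = 250.047
P_betz = 0.5 * rho * A * v^3 * Cp_max
P_betz = 0.5 * 1.232 * 3270.8 * 250.047 * 0.5926
P_betz = 298546.9 W

298546.9


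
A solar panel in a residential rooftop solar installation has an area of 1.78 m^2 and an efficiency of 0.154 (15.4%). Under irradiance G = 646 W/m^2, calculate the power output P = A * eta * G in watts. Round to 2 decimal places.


Use the solar power formula P = A * eta * G.
Given: A = 1.78 m^2, eta = 0.154, G = 646 W/m^2
P = 1.78 * 0.154 * 646
P = 177.08 W

177.08


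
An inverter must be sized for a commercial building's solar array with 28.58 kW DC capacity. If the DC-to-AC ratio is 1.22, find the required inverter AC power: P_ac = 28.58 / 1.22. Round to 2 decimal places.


The inverter AC capacity is determined by the DC/AC ratio.
Given: P_dc = 28.58 kW, DC/AC ratio = 1.22
P_ac = P_dc / ratio = 28.58 / 1.22
P_ac = 23.43 kW

23.43


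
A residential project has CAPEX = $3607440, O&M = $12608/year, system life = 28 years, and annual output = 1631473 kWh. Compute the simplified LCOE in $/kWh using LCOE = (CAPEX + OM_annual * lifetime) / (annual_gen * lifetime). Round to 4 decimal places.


Total cost = CAPEX + OM * lifetime = 3607440 + 12608 * 28 = 3607440 + 353024 = 3960464
Total generation = annual * lifetime = 1631473 * 28 = 45681244 kWh
LCOE = 3960464 / 45681244
LCOE = 0.0867 $/kWh

0.0867


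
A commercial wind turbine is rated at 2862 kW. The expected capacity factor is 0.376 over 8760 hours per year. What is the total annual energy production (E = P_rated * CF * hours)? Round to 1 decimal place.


Annual energy = rated_kW * capacity_factor * hours_per_year
Given: P_rated = 2862 kW, CF = 0.376, hours = 8760
E = 2862 * 0.376 * 8760
E = 9426741.1 kWh

9426741.1


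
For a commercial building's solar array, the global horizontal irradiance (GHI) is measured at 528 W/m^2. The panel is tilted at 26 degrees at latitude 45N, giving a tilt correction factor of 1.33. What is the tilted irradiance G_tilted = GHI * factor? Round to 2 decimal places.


Identify the given values:
  GHI = 528 W/m^2, tilt correction factor = 1.33
Apply the formula G_tilted = GHI * factor:
  G_tilted = 528 * 1.33
  G_tilted = 702.24 W/m^2

702.24


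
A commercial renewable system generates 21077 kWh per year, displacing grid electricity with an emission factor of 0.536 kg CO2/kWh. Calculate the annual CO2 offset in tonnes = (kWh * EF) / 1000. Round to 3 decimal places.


CO2 offset in kg = generation * emission_factor
CO2 offset = 21077 * 0.536 = 11297.27 kg
Convert to tonnes:
  CO2 offset = 11297.27 / 1000 = 11.297 tonnes

11.297


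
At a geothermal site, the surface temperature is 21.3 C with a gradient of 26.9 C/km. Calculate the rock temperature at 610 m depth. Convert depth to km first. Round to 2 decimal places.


Convert depth to km: 610 / 1000 = 0.61 km
Temperature increase = gradient * depth_km = 26.9 * 0.61 = 16.41 C
Temperature at depth = T_surface + delta_T = 21.3 + 16.41
T = 37.71 C

37.71


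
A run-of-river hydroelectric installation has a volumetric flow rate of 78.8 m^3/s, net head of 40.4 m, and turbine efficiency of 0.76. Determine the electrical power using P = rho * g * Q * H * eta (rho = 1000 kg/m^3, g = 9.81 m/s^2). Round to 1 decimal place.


Apply the hydropower formula P = rho * g * Q * H * eta
rho * g = 1000 * 9.81 = 9810.0
P = 9810.0 * 78.8 * 40.4 * 0.76
P = 23735051.7 W

23735051.7


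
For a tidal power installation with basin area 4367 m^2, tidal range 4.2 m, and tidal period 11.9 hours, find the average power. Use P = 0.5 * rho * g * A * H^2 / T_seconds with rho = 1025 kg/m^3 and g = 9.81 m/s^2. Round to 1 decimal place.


Convert period to seconds: T = 11.9 * 3600 = 42840.0 s
H^2 = 4.2^2 = 17.64
P = 0.5 * rho * g * A * H^2 / T
P = 0.5 * 1025 * 9.81 * 4367 * 17.64 / 42840.0
P = 9040.6 W

9040.6


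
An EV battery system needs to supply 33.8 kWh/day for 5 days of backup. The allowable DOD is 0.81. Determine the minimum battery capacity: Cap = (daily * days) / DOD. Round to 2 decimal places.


Total energy needed = daily * days = 33.8 * 5 = 169.0 kWh
Account for depth of discharge:
  Cap = total_energy / DOD = 169.0 / 0.81
  Cap = 208.64 kWh

208.64


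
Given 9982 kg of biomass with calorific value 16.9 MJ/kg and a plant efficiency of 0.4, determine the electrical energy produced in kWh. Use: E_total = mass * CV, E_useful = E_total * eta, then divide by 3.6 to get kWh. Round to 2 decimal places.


Total energy = mass * CV = 9982 * 16.9 = 168695.8 MJ
Useful energy = total * eta = 168695.8 * 0.4 = 67478.32 MJ
Convert to kWh: 67478.32 / 3.6
Useful energy = 18743.98 kWh

18743.98


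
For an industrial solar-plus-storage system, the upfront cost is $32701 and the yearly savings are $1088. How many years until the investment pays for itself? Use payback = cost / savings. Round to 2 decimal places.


Simple payback period = initial cost / annual savings
Payback = 32701 / 1088
Payback = 30.06 years

30.06
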